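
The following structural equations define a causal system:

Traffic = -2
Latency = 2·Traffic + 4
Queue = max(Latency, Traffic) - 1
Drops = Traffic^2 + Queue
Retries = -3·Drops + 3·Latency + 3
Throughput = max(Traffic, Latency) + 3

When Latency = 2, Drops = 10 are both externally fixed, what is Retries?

-21

Setting Latency = 2, Drops = 10 by intervention discards those variables' equations.
Retries = -3·Drops + 3·Latency + 3  [with Drops=10, Latency=2]  = -21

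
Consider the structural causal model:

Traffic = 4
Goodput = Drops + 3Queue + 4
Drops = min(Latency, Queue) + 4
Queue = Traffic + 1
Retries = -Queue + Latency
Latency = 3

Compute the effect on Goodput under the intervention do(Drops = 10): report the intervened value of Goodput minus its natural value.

3

Under do(Drops=10), the mechanism Drops = min(Latency, Queue) + 4 is discarded; Drops is fixed at 10.
Queue = Traffic + 1  [with Traffic=4]  = 5
Goodput = Drops + 3Queue + 4  [with Drops=10, Queue=5]  = 29
Without intervention: Queue = Traffic + 1  [with Traffic=4]  = 5; Drops = min(Latency, Queue) + 4  [with Latency=3, Queue=5]  = 7; Goodput = Drops + 3Queue + 4  [with Drops=7, Queue=5]  = 26.
Change = 29 − 26 = 3.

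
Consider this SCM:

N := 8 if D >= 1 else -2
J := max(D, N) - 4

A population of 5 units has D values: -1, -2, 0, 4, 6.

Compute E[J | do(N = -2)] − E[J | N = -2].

2.4

Under do(N=-2), N's equation is replaced by N=-2 for every unit. Per-unit J: -5, -6, -4, 0, 2. Mean = -2.6.
Conditioning on N=-2 selects the 3 unit(s) with D ∈ {-1, -2, 0}. Their J values: -5, -6, -4. Mean = -5.
Difference = -2.6 − (-5) = 2.4.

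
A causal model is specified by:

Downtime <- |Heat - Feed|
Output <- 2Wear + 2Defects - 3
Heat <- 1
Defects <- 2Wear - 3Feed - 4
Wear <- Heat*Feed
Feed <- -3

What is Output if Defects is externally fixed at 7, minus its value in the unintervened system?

Intervening sets Defects = 7 and removes its equation (Defects <- 2Wear - 3Feed - 4).
Wear = Heat*Feed  [with Heat=1, Feed=-3]  = -3
Output = 2Wear + 2Defects - 3  [with Wear=-3, Defects=7]  = 5
Without intervention: Wear = Heat*Feed  [with Heat=1, Feed=-3]  = -3; Defects = 2Wear - 3Feed - 4  [with Wear=-3, Feed=-3]  = -1; Output = 2Wear + 2Defects - 3  [with Wear=-3, Defects=-1]  = -11.
Change = 5 − (-11) = 16.

16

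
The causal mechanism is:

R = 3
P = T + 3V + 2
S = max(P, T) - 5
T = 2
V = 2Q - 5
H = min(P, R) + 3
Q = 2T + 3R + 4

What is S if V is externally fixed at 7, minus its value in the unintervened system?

Under do(V=7), the mechanism V = 2Q - 5 is discarded; V is fixed at 7.
P = T + 3V + 2  [with T=2, V=7]  = 25
S = max(P, T) - 5  [with P=25, T=2]  = 20
Without intervention: Q = 2T + 3R + 4  [with T=2, R=3]  = 17; V = 2Q - 5  [with Q=17]  = 29; P = T + 3V + 2  [with T=2, V=29]  = 91; S = max(P, T) - 5  [with P=91, T=2]  = 86.
Change = 20 − 86 = -66.

-66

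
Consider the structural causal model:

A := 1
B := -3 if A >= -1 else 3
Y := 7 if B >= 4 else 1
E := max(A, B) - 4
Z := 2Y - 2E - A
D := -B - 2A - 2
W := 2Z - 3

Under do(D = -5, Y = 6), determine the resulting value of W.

31

Under do(D = -5, Y = 6), each intervened variable's structural equation is replaced by its fixed value.
B = -3 if A >= -1 else 3  [with A=1]  = -3
E = max(A, B) - 4  [with A=1, B=-3]  = -3
Z = 2Y - 2E - A  [with Y=6, E=-3, A=1]  = 17
W = 2Z - 3  [with Z=17]  = 31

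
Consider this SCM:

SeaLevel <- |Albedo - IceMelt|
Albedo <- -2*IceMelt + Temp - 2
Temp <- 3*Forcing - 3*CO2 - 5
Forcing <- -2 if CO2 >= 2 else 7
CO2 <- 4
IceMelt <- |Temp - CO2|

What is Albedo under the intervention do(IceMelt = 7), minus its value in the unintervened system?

Intervening sets IceMelt = 7 and removes its equation (IceMelt <- |Temp - CO2|).
Forcing = -2 if CO2 >= 2 else 7  [with CO2=4]  = -2
Temp = 3*Forcing - 3*CO2 - 5  [with Forcing=-2, CO2=4]  = -23
Albedo = -2*IceMelt + Temp - 2  [with IceMelt=7, Temp=-23]  = -39
Without intervention: Forcing = -2 if CO2 >= 2 else 7  [with CO2=4]  = -2; Temp = 3*Forcing - 3*CO2 - 5  [with Forcing=-2, CO2=4]  = -23; IceMelt = |Temp - CO2|  [with Temp=-23, CO2=4]  = 27; Albedo = -2*IceMelt + Temp - 2  [with IceMelt=27, Temp=-23]  = -79.
Change = -39 − (-79) = 40.

40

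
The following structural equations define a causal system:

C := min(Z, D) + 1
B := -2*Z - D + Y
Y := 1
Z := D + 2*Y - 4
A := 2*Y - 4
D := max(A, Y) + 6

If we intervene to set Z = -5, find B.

4

Intervening sets Z = -5 and removes its equation (Z := D + 2*Y - 4).
A = 2*Y - 4  [with Y=1]  = -2
D = max(A, Y) + 6  [with A=-2, Y=1]  = 7
B = -2*Z - D + Y  [with Z=-5, D=7, Y=1]  = 4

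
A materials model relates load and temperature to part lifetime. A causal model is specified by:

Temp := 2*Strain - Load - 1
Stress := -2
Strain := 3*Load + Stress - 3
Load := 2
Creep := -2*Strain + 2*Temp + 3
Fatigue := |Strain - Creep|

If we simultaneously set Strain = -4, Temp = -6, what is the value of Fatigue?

3

Setting Strain = -4, Temp = -6 by intervention discards those variables' equations.
Creep = -2*Strain + 2*Temp + 3  [with Strain=-4, Temp=-6]  = -1
Fatigue = |Strain - Creep|  [with Strain=-4, Creep=-1]  = 3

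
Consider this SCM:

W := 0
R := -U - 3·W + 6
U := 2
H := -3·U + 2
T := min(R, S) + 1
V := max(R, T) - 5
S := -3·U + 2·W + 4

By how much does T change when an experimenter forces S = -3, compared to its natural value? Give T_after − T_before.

-1

The intervention breaks the incoming arrows to S: S := -3·U + 2·W + 4 no longer applies, and S = -3.
R = -U - 3·W + 6  [with U=2, W=0]  = 4
T = min(R, S) + 1  [with R=4, S=-3]  = -2
Without intervention: R = -U - 3·W + 6  [with U=2, W=0]  = 4; S = -3·U + 2·W + 4  [with U=2, W=0]  = -2; T = min(R, S) + 1  [with R=4, S=-2]  = -1.
Change = -2 − (-1) = -1.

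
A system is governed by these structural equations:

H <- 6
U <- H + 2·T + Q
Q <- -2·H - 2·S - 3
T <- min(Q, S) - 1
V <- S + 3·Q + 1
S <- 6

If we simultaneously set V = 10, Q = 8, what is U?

24

Under do(V = 10, Q = 8), each intervened variable's structural equation is replaced by its fixed value.
T = min(Q, S) - 1  [with Q=8, S=6]  = 5
U = H + 2·T + Q  [with H=6, T=5, Q=8]  = 24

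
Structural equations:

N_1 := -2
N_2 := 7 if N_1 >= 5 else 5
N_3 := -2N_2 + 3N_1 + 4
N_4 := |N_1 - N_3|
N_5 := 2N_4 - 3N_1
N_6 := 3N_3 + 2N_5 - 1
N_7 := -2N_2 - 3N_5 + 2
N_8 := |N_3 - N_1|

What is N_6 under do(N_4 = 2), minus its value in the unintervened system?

-32

Under do(N_4=2), the mechanism N_4 := |N_1 - N_3| is discarded; N_4 is fixed at 2.
N_2 = 7 if N_1 >= 5 else 5  [with N_1=-2]  = 5
N_3 = -2N_2 + 3N_1 + 4  [with N_2=5, N_1=-2]  = -12
N_5 = 2N_4 - 3N_1  [with N_4=2, N_1=-2]  = 10
N_6 = 3N_3 + 2N_5 - 1  [with N_3=-12, N_5=10]  = -17
Without intervention: N_2 = 7 if N_1 >= 5 else 5  [with N_1=-2]  = 5; N_3 = -2N_2 + 3N_1 + 4  [with N_2=5, N_1=-2]  = -12; N_4 = |N_1 - N_3|  [with N_1=-2, N_3=-12]  = 10; N_5 = 2N_4 - 3N_1  [with N_4=10, N_1=-2]  = 26; N_6 = 3N_3 + 2N_5 - 1  [with N_3=-12, N_5=26]  = 15.
Change = -17 − 15 = -32.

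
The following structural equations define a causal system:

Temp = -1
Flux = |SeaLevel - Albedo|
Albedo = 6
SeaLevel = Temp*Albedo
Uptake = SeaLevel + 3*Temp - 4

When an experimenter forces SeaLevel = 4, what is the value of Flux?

2

The intervention breaks the incoming arrows to SeaLevel: SeaLevel = Temp*Albedo no longer applies, and SeaLevel = 4.
Flux = |SeaLevel - Albedo|  [with SeaLevel=4, Albedo=6]  = 2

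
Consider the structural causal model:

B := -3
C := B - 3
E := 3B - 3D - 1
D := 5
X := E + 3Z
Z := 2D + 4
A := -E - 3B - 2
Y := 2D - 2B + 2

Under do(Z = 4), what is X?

do(Z=4) replaces the equation Z := 2D + 4 with the constant Z = 4.
E = 3B - 3D - 1  [with B=-3, D=5]  = -25
X = E + 3Z  [with E=-25, Z=4]  = -13

-13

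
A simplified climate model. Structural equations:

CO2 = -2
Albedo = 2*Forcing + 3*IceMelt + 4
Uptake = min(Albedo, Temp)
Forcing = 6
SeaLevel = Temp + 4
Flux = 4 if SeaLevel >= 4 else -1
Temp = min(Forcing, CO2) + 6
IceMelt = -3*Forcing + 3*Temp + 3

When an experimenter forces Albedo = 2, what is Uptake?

do(Albedo=2) replaces the equation Albedo = 2*Forcing + 3*IceMelt + 4 with the constant Albedo = 2.
Temp = min(Forcing, CO2) + 6  [with Forcing=6, CO2=-2]  = 4
Uptake = min(Albedo, Temp)  [with Albedo=2, Temp=4]  = 2

2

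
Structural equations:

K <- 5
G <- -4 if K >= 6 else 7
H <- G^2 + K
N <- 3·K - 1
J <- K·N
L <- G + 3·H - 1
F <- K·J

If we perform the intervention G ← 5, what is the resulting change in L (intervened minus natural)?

-74

Under do(G=5), the mechanism G <- -4 if K >= 6 else 7 is discarded; G is fixed at 5.
H = G^2 + K  [with G=5, K=5]  = 30
L = G + 3·H - 1  [with G=5, H=30]  = 94
Without intervention: G = -4 if K >= 6 else 7  [with K=5]  = 7; H = G^2 + K  [with G=7, K=5]  = 54; L = G + 3·H - 1  [with G=7, H=54]  = 168.
Change = 94 − 168 = -74.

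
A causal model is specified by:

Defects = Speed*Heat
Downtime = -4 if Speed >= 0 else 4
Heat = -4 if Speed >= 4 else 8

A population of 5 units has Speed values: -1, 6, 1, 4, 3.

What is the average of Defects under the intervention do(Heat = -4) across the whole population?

-10.4

Every unit gets Heat=-4 under the intervention. Defects values become 4, -24, -4, -16, -12; E[Defects|do(Heat=-4)] = -10.4.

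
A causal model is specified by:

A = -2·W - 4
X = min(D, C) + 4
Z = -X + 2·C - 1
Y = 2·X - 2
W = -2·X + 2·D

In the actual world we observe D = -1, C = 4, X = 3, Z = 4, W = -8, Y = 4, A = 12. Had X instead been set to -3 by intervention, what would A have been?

-12

The intervention breaks the incoming arrows to X: X = min(D, C) + 4 no longer applies, and X = -3.
W = -2·X + 2·D  [with X=-3, D=-1]  = 4
A = -2·W - 4  [with W=4]  = -12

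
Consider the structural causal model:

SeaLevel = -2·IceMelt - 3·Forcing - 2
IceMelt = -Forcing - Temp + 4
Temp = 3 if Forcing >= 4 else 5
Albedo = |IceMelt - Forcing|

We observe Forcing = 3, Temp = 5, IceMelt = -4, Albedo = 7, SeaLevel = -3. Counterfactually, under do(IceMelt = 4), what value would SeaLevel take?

do(IceMelt=4) replaces the equation IceMelt = -Forcing - Temp + 4 with the constant IceMelt = 4.
SeaLevel = -2·IceMelt - 3·Forcing - 2  [with IceMelt=4, Forcing=3]  = -19

-19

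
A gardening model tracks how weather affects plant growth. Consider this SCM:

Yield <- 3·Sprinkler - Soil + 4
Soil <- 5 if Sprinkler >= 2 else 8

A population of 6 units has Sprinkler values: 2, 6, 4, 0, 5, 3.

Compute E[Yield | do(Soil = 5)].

Under do(Soil=5), Soil's equation is replaced by Soil=5 for every unit. Per-unit Yield: 5, 17, 11, -1, 14, 8. Mean = 9.

9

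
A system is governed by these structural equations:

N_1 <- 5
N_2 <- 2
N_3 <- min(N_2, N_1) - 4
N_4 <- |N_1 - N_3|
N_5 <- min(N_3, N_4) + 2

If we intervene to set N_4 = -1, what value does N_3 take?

-2

Under do(N_4=-1), the mechanism N_4 <- |N_1 - N_3| is discarded; N_4 is fixed at -1.
Since N_3 is not a descendant of the intervened variable, it is unaffected.
N_3 = min(N_2, N_1) - 4  [with N_2=2, N_1=5]  = -2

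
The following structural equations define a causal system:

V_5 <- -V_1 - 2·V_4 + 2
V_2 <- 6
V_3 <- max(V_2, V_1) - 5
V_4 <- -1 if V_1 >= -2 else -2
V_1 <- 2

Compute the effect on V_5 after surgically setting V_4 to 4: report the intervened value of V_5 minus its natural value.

-10

Intervening sets V_4 = 4 and removes its equation (V_4 <- -1 if V_1 >= -2 else -2).
V_5 = -V_1 - 2·V_4 + 2  [with V_1=2, V_4=4]  = -8
Without intervention: V_4 = -1 if V_1 >= -2 else -2  [with V_1=2]  = -1; V_5 = -V_1 - 2·V_4 + 2  [with V_1=2, V_4=-1]  = 2.
Change = -8 − 2 = -10.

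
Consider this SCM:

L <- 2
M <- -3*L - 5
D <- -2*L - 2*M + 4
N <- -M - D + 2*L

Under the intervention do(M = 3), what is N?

7

Under do(M=3), the mechanism M <- -3*L - 5 is discarded; M is fixed at 3.
D = -2*L - 2*M + 4  [with L=2, M=3]  = -6
N = -M - D + 2*L  [with M=3, D=-6, L=2]  = 7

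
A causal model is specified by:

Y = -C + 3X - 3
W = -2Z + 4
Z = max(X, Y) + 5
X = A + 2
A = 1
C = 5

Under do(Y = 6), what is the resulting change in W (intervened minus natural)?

-6

Under do(Y=6), the mechanism Y = -C + 3X - 3 is discarded; Y is fixed at 6.
X = A + 2  [with A=1]  = 3
Z = max(X, Y) + 5  [with X=3, Y=6]  = 11
W = -2Z + 4  [with Z=11]  = -18
Without intervention: X = A + 2  [with A=1]  = 3; Y = -C + 3X - 3  [with C=5, X=3]  = 1; Z = max(X, Y) + 5  [with X=3, Y=1]  = 8; W = -2Z + 4  [with Z=8]  = -12.
Change = -18 − (-12) = -6.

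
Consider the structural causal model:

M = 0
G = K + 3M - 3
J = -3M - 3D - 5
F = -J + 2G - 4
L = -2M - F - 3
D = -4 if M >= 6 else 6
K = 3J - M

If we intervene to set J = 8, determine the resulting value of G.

do(J=8) replaces the equation J = -3M - 3D - 5 with the constant J = 8.
K = 3J - M  [with J=8, M=0]  = 24
G = K + 3M - 3  [with K=24, M=0]  = 21

21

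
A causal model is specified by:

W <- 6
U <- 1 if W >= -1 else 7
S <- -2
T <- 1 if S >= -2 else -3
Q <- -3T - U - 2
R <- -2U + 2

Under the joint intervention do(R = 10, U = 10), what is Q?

Under do(R = 10, U = 10), each intervened variable's structural equation is replaced by its fixed value.
T = 1 if S >= -2 else -3  [with S=-2]  = 1
Q = -3T - U - 2  [with T=1, U=10]  = -15

-15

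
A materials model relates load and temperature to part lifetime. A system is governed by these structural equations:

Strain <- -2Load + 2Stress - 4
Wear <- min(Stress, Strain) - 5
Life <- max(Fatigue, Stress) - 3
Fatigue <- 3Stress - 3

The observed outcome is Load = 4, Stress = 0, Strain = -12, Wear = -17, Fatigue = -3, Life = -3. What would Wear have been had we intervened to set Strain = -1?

-6

The intervention breaks the incoming arrows to Strain: Strain <- -2Load + 2Stress - 4 no longer applies, and Strain = -1.
Wear = min(Stress, Strain) - 5  [with Stress=0, Strain=-1]  = -6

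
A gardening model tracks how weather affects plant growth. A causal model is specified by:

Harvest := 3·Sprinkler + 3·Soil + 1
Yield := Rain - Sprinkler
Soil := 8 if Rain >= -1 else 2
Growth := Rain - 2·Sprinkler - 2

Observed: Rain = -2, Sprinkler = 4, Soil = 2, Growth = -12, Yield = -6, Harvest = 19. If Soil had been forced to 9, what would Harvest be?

The intervention breaks the incoming arrows to Soil: Soil := 8 if Rain >= -1 else 2 no longer applies, and Soil = 9.
Harvest = 3·Sprinkler + 3·Soil + 1  [with Sprinkler=4, Soil=9]  = 40

40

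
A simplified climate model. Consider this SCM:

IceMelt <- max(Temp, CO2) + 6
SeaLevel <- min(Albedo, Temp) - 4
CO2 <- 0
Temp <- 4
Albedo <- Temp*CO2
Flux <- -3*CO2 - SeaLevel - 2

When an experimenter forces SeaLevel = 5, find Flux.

The intervention breaks the incoming arrows to SeaLevel: SeaLevel <- min(Albedo, Temp) - 4 no longer applies, and SeaLevel = 5.
Flux = -3*CO2 - SeaLevel - 2  [with CO2=0, SeaLevel=5]  = -7

-7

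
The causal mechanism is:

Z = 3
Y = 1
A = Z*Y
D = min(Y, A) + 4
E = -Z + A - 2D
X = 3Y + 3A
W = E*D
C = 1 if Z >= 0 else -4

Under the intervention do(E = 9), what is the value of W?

Under do(E=9), the mechanism E = -Z + A - 2D is discarded; E is fixed at 9.
A = Z*Y  [with Z=3, Y=1]  = 3
D = min(Y, A) + 4  [with Y=1, A=3]  = 5
W = E*D  [with E=9, D=5]  = 45

45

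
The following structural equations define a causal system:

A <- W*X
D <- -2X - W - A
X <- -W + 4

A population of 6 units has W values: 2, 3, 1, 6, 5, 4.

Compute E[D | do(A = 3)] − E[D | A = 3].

The intervention sets A=3 in all 6 units regardless of W. Recomputing D per unit gives -9, -8, -10, -5, -6, -7; average -7.5.
Conditioning on A=3 selects the 2 unit(s) with W ∈ {3, 1}. Their D values: -8, -10. Mean = -9.
Difference = -7.5 − (-9) = 1.5.

1.5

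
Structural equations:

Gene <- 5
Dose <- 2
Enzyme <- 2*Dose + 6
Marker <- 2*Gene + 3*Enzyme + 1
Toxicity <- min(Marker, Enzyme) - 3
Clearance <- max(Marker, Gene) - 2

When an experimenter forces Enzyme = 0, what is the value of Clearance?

The intervention breaks the incoming arrows to Enzyme: Enzyme <- 2*Dose + 6 no longer applies, and Enzyme = 0.
Marker = 2*Gene + 3*Enzyme + 1  [with Gene=5, Enzyme=0]  = 11
Clearance = max(Marker, Gene) - 2  [with Marker=11, Gene=5]  = 9

9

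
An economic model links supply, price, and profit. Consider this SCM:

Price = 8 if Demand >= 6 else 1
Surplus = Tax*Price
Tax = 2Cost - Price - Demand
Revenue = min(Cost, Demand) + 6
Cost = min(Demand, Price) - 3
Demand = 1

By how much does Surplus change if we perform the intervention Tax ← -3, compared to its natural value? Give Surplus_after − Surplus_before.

The intervention breaks the incoming arrows to Tax: Tax = 2Cost - Price - Demand no longer applies, and Tax = -3.
Price = 8 if Demand >= 6 else 1  [with Demand=1]  = 1
Surplus = Tax*Price  [with Tax=-3, Price=1]  = -3
Without intervention: Price = 8 if Demand >= 6 else 1  [with Demand=1]  = 1; Cost = min(Demand, Price) - 3  [with Demand=1, Price=1]  = -2; Tax = 2Cost - Price - Demand  [with Cost=-2, Price=1, Demand=1]  = -6; Surplus = Tax*Price  [with Tax=-6, Price=1]  = -6.
Change = -3 − (-6) = 3.

3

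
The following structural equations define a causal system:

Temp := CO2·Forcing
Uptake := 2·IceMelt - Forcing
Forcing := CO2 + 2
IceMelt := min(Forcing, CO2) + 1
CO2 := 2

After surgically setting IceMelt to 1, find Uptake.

Intervening sets IceMelt = 1 and removes its equation (IceMelt := min(Forcing, CO2) + 1).
Forcing = CO2 + 2  [with CO2=2]  = 4
Uptake = 2·IceMelt - Forcing  [with IceMelt=1, Forcing=4]  = -2

-2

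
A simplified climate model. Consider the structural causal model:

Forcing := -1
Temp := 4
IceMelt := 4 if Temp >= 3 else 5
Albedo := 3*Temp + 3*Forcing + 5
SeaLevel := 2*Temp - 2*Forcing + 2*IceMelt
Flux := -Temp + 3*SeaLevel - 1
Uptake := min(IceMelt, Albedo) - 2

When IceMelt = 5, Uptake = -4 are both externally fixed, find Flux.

Under do(IceMelt = 5, Uptake = -4), each intervened variable's structural equation is replaced by its fixed value.
SeaLevel = 2*Temp - 2*Forcing + 2*IceMelt  [with Temp=4, Forcing=-1, IceMelt=5]  = 20
Flux = -Temp + 3*SeaLevel - 1  [with Temp=4, SeaLevel=20]  = 55

55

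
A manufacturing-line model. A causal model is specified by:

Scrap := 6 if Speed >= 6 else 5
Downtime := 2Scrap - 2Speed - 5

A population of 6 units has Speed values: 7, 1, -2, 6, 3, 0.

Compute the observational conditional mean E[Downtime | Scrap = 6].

-6

Observing Scrap=6 restricts to units where Scrap's equation naturally yields 6: Speed ∈ {7, 6}. In that subpopulation Downtime = -7, -5, mean -6.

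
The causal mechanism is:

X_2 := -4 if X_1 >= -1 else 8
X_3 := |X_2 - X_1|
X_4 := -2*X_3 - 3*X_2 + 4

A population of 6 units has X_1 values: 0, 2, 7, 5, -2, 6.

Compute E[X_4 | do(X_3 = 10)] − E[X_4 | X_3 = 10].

12

Every unit gets X_3=10 under the intervention. X_4 values become -4, -4, -4, -4, -40, -4; E[X_4|do(X_3=10)] = -10.
E[X_4|X_3=10] averages over only the 2 units with X_3=10 (X_1 = -2, 6): X_4 = -40, -4, mean -22.
Difference = -10 − (-22) = 12.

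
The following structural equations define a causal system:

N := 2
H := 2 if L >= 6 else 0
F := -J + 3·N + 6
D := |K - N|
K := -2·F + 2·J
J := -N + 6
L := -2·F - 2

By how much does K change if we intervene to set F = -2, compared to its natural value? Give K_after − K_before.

20

The intervention breaks the incoming arrows to F: F := -J + 3·N + 6 no longer applies, and F = -2.
J = -N + 6  [with N=2]  = 4
K = -2·F + 2·J  [with F=-2, J=4]  = 12
Without intervention: J = -N + 6  [with N=2]  = 4; F = -J + 3·N + 6  [with J=4, N=2]  = 8; K = -2·F + 2·J  [with F=8, J=4]  = -8.
Change = 12 − (-8) = 20.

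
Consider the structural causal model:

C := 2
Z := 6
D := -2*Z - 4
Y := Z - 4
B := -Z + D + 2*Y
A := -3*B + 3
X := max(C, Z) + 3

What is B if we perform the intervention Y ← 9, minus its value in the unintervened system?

14

Intervening sets Y = 9 and removes its equation (Y := Z - 4).
D = -2*Z - 4  [with Z=6]  = -16
B = -Z + D + 2*Y  [with Z=6, D=-16, Y=9]  = -4
Without intervention: D = -2*Z - 4  [with Z=6]  = -16; Y = Z - 4  [with Z=6]  = 2; B = -Z + D + 2*Y  [with Z=6, D=-16, Y=2]  = -18.
Change = -4 − (-18) = 14.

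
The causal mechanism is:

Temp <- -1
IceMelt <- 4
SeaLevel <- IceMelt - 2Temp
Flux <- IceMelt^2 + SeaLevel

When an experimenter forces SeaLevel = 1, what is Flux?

The intervention breaks the incoming arrows to SeaLevel: SeaLevel <- IceMelt - 2Temp no longer applies, and SeaLevel = 1.
Flux = IceMelt^2 + SeaLevel  [with IceMelt=4, SeaLevel=1]  = 17

17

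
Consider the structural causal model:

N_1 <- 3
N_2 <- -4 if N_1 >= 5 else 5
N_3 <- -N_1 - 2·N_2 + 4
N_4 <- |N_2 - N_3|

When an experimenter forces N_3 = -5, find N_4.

The intervention breaks the incoming arrows to N_3: N_3 <- -N_1 - 2·N_2 + 4 no longer applies, and N_3 = -5.
N_2 = -4 if N_1 >= 5 else 5  [with N_1=3]  = 5
N_4 = |N_2 - N_3|  [with N_2=5, N_3=-5]  = 10

10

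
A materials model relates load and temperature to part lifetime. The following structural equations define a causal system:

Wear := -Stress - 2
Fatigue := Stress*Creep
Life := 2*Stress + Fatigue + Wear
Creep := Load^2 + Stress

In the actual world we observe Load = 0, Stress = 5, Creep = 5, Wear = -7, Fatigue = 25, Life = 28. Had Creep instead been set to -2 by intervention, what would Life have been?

The intervention breaks the incoming arrows to Creep: Creep := Load^2 + Stress no longer applies, and Creep = -2.
Wear = -Stress - 2  [with Stress=5]  = -7
Fatigue = Stress*Creep  [with Stress=5, Creep=-2]  = -10
Life = 2*Stress + Fatigue + Wear  [with Stress=5, Fatigue=-10, Wear=-7]  = -7

-7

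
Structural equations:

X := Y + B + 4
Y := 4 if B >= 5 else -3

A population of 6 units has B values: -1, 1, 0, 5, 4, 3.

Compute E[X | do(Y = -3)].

3

The intervention sets Y=-3 in all 6 units regardless of B. Recomputing X per unit gives 0, 2, 1, 6, 5, 4; average 3.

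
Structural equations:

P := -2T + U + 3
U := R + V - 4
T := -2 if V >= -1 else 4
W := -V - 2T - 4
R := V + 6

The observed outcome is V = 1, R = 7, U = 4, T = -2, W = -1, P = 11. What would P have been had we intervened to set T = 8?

-9

Under do(T=8), the mechanism T := -2 if V >= -1 else 4 is discarded; T is fixed at 8.
R = V + 6  [with V=1]  = 7
U = R + V - 4  [with R=7, V=1]  = 4
P = -2T + U + 3  [with T=8, U=4]  = -9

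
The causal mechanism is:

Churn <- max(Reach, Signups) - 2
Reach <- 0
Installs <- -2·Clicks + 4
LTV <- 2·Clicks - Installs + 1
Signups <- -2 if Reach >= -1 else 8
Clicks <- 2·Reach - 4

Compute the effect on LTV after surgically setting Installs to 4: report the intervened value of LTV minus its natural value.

The intervention breaks the incoming arrows to Installs: Installs <- -2·Clicks + 4 no longer applies, and Installs = 4.
Clicks = 2·Reach - 4  [with Reach=0]  = -4
LTV = 2·Clicks - Installs + 1  [with Clicks=-4, Installs=4]  = -11
Without intervention: Clicks = 2·Reach - 4  [with Reach=0]  = -4; Installs = -2·Clicks + 4  [with Clicks=-4]  = 12; LTV = 2·Clicks - Installs + 1  [with Clicks=-4, Installs=12]  = -19.
Change = -11 − (-19) = 8.

8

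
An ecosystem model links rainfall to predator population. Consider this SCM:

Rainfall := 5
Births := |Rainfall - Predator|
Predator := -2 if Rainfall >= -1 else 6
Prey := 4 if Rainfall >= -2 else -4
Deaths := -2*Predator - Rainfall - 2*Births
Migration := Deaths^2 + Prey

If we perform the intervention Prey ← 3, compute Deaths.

-15

do(Prey=3) replaces the equation Prey := 4 if Rainfall >= -2 else -4 with the constant Prey = 3.
Since Deaths is not a descendant of the intervened variable, it is unaffected.
Predator = -2 if Rainfall >= -1 else 6  [with Rainfall=5]  = -2
Births = |Rainfall - Predator|  [with Rainfall=5, Predator=-2]  = 7
Deaths = -2*Predator - Rainfall - 2*Births  [with Predator=-2, Rainfall=5, Births=7]  = -15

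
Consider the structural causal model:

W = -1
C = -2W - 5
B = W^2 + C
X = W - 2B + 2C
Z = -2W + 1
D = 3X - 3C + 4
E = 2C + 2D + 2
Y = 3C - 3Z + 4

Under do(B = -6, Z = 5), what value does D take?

Setting B = -6, Z = 5 by intervention discards those variables' equations.
C = -2W - 5  [with W=-1]  = -3
X = W - 2B + 2C  [with W=-1, B=-6, C=-3]  = 5
D = 3X - 3C + 4  [with X=5, C=-3]  = 28

28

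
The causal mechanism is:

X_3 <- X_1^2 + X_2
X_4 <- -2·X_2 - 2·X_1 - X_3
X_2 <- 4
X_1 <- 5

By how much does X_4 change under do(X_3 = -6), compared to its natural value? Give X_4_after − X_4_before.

35

The intervention breaks the incoming arrows to X_3: X_3 <- X_1^2 + X_2 no longer applies, and X_3 = -6.
X_4 = -2·X_2 - 2·X_1 - X_3  [with X_2=4, X_1=5, X_3=-6]  = -12
Without intervention: X_3 = X_1^2 + X_2  [with X_1=5, X_2=4]  = 29; X_4 = -2·X_2 - 2·X_1 - X_3  [with X_2=4, X_1=5, X_3=29]  = -47.
Change = -12 − (-47) = 35.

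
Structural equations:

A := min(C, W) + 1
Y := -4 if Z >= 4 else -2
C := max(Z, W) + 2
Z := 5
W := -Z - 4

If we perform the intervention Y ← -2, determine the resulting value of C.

do(Y=-2) replaces the equation Y := -4 if Z >= 4 else -2 with the constant Y = -2.
C is not downstream of the intervention, so its value is determined by the original equations.
W = -Z - 4  [with Z=5]  = -9
C = max(Z, W) + 2  [with Z=5, W=-9]  = 7

7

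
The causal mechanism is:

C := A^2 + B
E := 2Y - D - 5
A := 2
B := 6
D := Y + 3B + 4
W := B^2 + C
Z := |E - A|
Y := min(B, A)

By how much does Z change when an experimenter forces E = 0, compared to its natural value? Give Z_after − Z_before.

-25

do(E=0) replaces the equation E := 2Y - D - 5 with the constant E = 0.
Z = |E - A|  [with E=0, A=2]  = 2
Without intervention: Y = min(B, A)  [with B=6, A=2]  = 2; D = Y + 3B + 4  [with Y=2, B=6]  = 24; E = 2Y - D - 5  [with Y=2, D=24]  = -25; Z = |E - A|  [with E=-25, A=2]  = 27.
Change = 2 − 27 = -25.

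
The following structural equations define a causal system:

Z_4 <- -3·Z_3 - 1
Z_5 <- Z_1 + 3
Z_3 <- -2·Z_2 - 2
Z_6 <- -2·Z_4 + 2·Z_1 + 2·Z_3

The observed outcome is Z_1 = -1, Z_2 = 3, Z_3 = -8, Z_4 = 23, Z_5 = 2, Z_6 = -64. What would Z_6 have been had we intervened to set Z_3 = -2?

The intervention breaks the incoming arrows to Z_3: Z_3 <- -2·Z_2 - 2 no longer applies, and Z_3 = -2.
Z_4 = -3·Z_3 - 1  [with Z_3=-2]  = 5
Z_6 = -2·Z_4 + 2·Z_1 + 2·Z_3  [with Z_4=5, Z_1=-1, Z_3=-2]  = -16

-16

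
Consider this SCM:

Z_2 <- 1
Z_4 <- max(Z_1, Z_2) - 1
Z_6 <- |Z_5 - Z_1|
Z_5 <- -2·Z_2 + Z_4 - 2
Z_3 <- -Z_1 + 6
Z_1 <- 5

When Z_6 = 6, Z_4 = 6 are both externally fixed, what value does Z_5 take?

Setting Z_6 = 6, Z_4 = 6 by intervention discards those variables' equations.
Z_5 = -2·Z_2 + Z_4 - 2  [with Z_2=1, Z_4=6]  = 2

2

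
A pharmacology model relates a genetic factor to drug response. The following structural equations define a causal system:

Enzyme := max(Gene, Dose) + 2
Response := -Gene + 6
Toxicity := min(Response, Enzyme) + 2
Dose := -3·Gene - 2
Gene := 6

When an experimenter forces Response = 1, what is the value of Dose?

The intervention breaks the incoming arrows to Response: Response := -Gene + 6 no longer applies, and Response = 1.
Since Dose is not a descendant of the intervened variable, it is unaffected.
Dose = -3·Gene - 2  [with Gene=6]  = -20

-20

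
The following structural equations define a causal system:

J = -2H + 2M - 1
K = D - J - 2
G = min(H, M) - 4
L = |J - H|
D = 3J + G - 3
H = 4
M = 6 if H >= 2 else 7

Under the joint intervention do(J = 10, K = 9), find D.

Under do(J = 10, K = 9), each intervened variable's structural equation is replaced by its fixed value.
M = 6 if H >= 2 else 7  [with H=4]  = 6
G = min(H, M) - 4  [with H=4, M=6]  = 0
D = 3J + G - 3  [with J=10, G=0]  = 27

27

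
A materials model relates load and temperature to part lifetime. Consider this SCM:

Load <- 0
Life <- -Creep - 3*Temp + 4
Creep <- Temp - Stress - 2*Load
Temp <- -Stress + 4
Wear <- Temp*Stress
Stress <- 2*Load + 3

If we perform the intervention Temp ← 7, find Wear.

21

do(Temp=7) replaces the equation Temp <- -Stress + 4 with the constant Temp = 7.
Stress = 2*Load + 3  [with Load=0]  = 3
Wear = Temp*Stress  [with Temp=7, Stress=3]  = 21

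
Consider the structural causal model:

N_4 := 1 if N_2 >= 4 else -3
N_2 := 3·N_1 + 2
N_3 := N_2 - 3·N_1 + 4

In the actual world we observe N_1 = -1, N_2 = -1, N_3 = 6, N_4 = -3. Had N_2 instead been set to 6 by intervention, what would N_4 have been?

1

Under do(N_2=6), the mechanism N_2 := 3·N_1 + 2 is discarded; N_2 is fixed at 6.
N_4 = 1 if N_2 >= 4 else -3  [with N_2=6]  = 1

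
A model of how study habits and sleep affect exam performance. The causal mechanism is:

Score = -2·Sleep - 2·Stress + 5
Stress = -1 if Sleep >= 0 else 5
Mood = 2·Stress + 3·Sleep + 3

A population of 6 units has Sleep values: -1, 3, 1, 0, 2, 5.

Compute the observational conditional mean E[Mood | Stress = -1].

7.6

E[Mood|Stress=-1] averages over only the 5 units with Stress=-1 (Sleep = 3, 1, 0, 2, 5): Mood = 10, 4, 1, 7, 16, mean 7.6.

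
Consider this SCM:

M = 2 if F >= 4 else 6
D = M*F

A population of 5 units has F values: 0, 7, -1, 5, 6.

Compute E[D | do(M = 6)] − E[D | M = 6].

Under do(M=6), M's equation is replaced by M=6 for every unit. Per-unit D: 0, 42, -6, 30, 36. Mean = 20.4.
E[D|M=6] averages over only the 2 units with M=6 (F = 0, -1): D = 0, -6, mean -3.
Difference = 20.4 − (-3) = 23.4.

23.4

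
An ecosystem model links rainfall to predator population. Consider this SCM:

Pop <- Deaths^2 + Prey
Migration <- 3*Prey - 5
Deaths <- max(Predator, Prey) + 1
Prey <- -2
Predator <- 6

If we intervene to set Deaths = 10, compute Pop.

do(Deaths=10) replaces the equation Deaths <- max(Predator, Prey) + 1 with the constant Deaths = 10.
Pop = Deaths^2 + Prey  [with Deaths=10, Prey=-2]  = 98

98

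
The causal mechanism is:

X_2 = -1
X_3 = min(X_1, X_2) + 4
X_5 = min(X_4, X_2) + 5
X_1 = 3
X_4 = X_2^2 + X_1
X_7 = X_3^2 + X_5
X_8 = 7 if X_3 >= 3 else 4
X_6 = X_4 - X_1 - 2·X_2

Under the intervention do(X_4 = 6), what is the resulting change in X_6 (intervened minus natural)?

Under do(X_4=6), the mechanism X_4 = X_2^2 + X_1 is discarded; X_4 is fixed at 6.
X_6 = X_4 - X_1 - 2·X_2  [with X_4=6, X_1=3, X_2=-1]  = 5
Without intervention: X_4 = X_2^2 + X_1  [with X_2=-1, X_1=3]  = 4; X_6 = X_4 - X_1 - 2·X_2  [with X_4=4, X_1=3, X_2=-1]  = 3.
Change = 5 − 3 = 2.

2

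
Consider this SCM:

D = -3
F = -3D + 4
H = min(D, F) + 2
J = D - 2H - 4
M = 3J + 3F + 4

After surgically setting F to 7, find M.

do(F=7) replaces the equation F = -3D + 4 with the constant F = 7.
H = min(D, F) + 2  [with D=-3, F=7]  = -1
J = D - 2H - 4  [with D=-3, H=-1]  = -5
M = 3J + 3F + 4  [with J=-5, F=7]  = 10

10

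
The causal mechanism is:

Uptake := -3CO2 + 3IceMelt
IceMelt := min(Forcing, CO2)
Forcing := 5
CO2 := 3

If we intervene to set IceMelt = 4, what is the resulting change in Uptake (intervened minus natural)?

The intervention breaks the incoming arrows to IceMelt: IceMelt := min(Forcing, CO2) no longer applies, and IceMelt = 4.
Uptake = -3CO2 + 3IceMelt  [with CO2=3, IceMelt=4]  = 3
Without intervention: IceMelt = min(Forcing, CO2)  [with Forcing=5, CO2=3]  = 3; Uptake = -3CO2 + 3IceMelt  [with CO2=3, IceMelt=3]  = 0.
Change = 3 − 0 = 3.

3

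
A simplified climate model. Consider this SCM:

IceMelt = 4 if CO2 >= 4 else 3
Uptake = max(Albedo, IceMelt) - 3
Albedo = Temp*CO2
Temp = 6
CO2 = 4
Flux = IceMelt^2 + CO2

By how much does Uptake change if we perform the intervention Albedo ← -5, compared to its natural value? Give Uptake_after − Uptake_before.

-20

Under do(Albedo=-5), the mechanism Albedo = Temp*CO2 is discarded; Albedo is fixed at -5.
IceMelt = 4 if CO2 >= 4 else 3  [with CO2=4]  = 4
Uptake = max(Albedo, IceMelt) - 3  [with Albedo=-5, IceMelt=4]  = 1
Without intervention: IceMelt = 4 if CO2 >= 4 else 3  [with CO2=4]  = 4; Albedo = Temp*CO2  [with Temp=6, CO2=4]  = 24; Uptake = max(Albedo, IceMelt) - 3  [with Albedo=24, IceMelt=4]  = 21.
Change = 1 − 21 = -20.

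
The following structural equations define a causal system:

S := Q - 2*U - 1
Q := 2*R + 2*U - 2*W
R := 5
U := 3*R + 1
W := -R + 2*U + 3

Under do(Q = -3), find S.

Intervening sets Q = -3 and removes its equation (Q := 2*R + 2*U - 2*W).
U = 3*R + 1  [with R=5]  = 16
S = Q - 2*U - 1  [with Q=-3, U=16]  = -36

-36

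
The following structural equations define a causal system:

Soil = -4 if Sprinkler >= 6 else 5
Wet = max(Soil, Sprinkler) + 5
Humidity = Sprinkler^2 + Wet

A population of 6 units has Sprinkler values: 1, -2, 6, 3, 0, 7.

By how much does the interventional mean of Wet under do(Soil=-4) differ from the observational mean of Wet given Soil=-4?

do(Soil=-4) breaks Soil's dependence on Sprinkler. With Soil=-4 fixed, Wet across the units is 6, 3, 11, 8, 5, 12, mean 7.5.
Observing Soil=-4 restricts to units where Soil's equation naturally yields -4: Sprinkler ∈ {6, 7}. In that subpopulation Wet = 11, 12, mean 11.5.
Difference = 7.5 − 11.5 = -4.

-4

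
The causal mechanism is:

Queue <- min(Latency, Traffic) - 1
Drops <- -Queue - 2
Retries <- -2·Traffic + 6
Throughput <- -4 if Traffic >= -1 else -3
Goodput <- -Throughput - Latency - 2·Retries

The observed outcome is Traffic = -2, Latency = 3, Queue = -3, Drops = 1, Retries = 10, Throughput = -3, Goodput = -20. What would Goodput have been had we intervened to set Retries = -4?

Under do(Retries=-4), the mechanism Retries <- -2·Traffic + 6 is discarded; Retries is fixed at -4.
Throughput = -4 if Traffic >= -1 else -3  [with Traffic=-2]  = -3
Goodput = -Throughput - Latency - 2·Retries  [with Throughput=-3, Latency=3, Retries=-4]  = 8

8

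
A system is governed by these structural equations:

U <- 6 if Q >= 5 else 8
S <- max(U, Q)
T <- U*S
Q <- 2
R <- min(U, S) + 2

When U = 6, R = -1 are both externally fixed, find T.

The joint intervention fixes U = 6, R = -1, removing each variable's own equation.
S = max(U, Q)  [with U=6, Q=2]  = 6
T = U*S  [with U=6, S=6]  = 36

36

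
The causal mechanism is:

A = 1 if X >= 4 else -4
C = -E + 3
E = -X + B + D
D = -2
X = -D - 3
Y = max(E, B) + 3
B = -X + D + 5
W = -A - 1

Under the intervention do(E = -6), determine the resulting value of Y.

7

Intervening sets E = -6 and removes its equation (E = -X + B + D).
X = -D - 3  [with D=-2]  = -1
B = -X + D + 5  [with X=-1, D=-2]  = 4
Y = max(E, B) + 3  [with E=-6, B=4]  = 7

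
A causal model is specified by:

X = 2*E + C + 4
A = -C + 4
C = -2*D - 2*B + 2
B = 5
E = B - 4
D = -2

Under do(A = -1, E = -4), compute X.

-8

Setting A = -1, E = -4 by intervention discards those variables' equations.
C = -2*D - 2*B + 2  [with D=-2, B=5]  = -4
X = 2*E + C + 4  [with E=-4, C=-4]  = -8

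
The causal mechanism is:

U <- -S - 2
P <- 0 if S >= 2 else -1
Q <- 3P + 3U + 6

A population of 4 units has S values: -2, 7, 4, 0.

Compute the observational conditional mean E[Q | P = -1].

0

E[Q|P=-1] averages over only the 2 units with P=-1 (S = -2, 0): Q = 3, -3, mean 0.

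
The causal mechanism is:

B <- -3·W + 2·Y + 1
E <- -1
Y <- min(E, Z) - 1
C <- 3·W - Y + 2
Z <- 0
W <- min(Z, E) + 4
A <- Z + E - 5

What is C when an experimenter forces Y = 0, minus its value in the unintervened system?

The intervention breaks the incoming arrows to Y: Y <- min(E, Z) - 1 no longer applies, and Y = 0.
W = min(Z, E) + 4  [with Z=0, E=-1]  = 3
C = 3·W - Y + 2  [with W=3, Y=0]  = 11
Without intervention: Y = min(E, Z) - 1  [with E=-1, Z=0]  = -2; W = min(Z, E) + 4  [with Z=0, E=-1]  = 3; C = 3·W - Y + 2  [with W=3, Y=-2]  = 13.
Change = 11 − 13 = -2.

-2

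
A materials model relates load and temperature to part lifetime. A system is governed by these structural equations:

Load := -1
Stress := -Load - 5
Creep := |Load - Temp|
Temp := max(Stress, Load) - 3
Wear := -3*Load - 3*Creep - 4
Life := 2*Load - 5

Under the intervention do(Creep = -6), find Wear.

17

Intervening sets Creep = -6 and removes its equation (Creep := |Load - Temp|).
Wear = -3*Load - 3*Creep - 4  [with Load=-1, Creep=-6]  = 17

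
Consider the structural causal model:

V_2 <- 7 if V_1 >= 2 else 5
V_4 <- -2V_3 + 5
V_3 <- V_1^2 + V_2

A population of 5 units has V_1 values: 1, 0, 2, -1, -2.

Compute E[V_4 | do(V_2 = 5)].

The intervention sets V_2=5 in all 5 units regardless of V_1. Recomputing V_4 per unit gives -7, -5, -13, -7, -13; average -9.

-9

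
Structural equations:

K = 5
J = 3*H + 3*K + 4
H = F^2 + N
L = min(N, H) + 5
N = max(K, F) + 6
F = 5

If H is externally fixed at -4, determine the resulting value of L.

Intervening sets H = -4 and removes its equation (H = F^2 + N).
N = max(K, F) + 6  [with K=5, F=5]  = 11
L = min(N, H) + 5  [with N=11, H=-4]  = 1

1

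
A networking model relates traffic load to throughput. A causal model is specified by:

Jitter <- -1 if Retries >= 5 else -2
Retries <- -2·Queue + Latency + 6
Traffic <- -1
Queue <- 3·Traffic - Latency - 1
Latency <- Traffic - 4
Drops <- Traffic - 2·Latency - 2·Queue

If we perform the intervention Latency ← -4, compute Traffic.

Under do(Latency=-4), the mechanism Latency <- Traffic - 4 is discarded; Latency is fixed at -4.
Traffic is not downstream of the intervention, so its value is determined by the original equations.

-1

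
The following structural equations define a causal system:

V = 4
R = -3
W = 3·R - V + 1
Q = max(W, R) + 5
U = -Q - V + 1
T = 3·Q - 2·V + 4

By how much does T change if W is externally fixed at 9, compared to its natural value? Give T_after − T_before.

The intervention breaks the incoming arrows to W: W = 3·R - V + 1 no longer applies, and W = 9.
Q = max(W, R) + 5  [with W=9, R=-3]  = 14
T = 3·Q - 2·V + 4  [with Q=14, V=4]  = 38
Without intervention: W = 3·R - V + 1  [with R=-3, V=4]  = -12; Q = max(W, R) + 5  [with W=-12, R=-3]  = 2; T = 3·Q - 2·V + 4  [with Q=2, V=4]  = 2.
Change = 38 − 2 = 36.

36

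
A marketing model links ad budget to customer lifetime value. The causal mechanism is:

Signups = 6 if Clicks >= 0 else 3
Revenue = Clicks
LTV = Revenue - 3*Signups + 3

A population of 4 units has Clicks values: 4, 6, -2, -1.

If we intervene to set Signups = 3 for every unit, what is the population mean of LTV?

The intervention sets Signups=3 in all 4 units regardless of Clicks. Recomputing LTV per unit gives -2, 0, -8, -7; average -4.25.

-4.25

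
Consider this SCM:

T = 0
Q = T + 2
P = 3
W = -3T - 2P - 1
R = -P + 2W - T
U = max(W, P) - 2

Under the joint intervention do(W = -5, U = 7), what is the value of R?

Setting W = -5, U = 7 by intervention discards those variables' equations.
R = -P + 2W - T  [with P=3, W=-5, T=0]  = -13

-13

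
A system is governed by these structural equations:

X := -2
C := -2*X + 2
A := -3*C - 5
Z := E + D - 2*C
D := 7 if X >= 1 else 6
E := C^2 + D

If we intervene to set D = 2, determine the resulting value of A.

-23

The intervention breaks the incoming arrows to D: D := 7 if X >= 1 else 6 no longer applies, and D = 2.
No directed path runs from D to A, so A keeps its natural value.
C = -2*X + 2  [with X=-2]  = 6
A = -3*C - 5  [with C=6]  = -23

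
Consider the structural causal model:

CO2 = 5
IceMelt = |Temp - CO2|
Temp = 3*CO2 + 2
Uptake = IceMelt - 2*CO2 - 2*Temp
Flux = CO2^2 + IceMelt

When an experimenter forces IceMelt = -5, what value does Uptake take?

do(IceMelt=-5) replaces the equation IceMelt = |Temp - CO2| with the constant IceMelt = -5.
Temp = 3*CO2 + 2  [with CO2=5]  = 17
Uptake = IceMelt - 2*CO2 - 2*Temp  [with IceMelt=-5, CO2=5, Temp=17]  = -49

-49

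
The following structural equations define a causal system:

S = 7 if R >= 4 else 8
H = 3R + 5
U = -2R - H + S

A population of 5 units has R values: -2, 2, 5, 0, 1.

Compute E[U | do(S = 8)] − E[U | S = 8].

-4.75

do(S=8) breaks S's dependence on R. With S=8 fixed, U across the units is 13, -7, -22, 3, -2, mean -3.
Conditioning on S=8 selects the 4 unit(s) with R ∈ {-2, 2, 0, 1}. Their U values: 13, -7, 3, -2. Mean = 1.75.
Difference = -3 − 1.75 = -4.75.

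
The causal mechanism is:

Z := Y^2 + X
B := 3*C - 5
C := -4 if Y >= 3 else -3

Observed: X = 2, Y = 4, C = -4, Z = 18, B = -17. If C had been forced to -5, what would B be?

-20

do(C=-5) replaces the equation C := -4 if Y >= 3 else -3 with the constant C = -5.
B = 3*C - 5  [with C=-5]  = -20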